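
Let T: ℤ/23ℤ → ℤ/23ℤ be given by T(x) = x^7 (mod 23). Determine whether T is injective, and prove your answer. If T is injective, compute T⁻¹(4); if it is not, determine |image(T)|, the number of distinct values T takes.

9

Since 23 is prime, the nonzero elements of ℤ/23ℤ form a cyclic group of order 22.
As gcd(7, 22) = 1, raising to the 7th power is a bijection on this group: if s^7 ≡ t^7 then (st^{−1})^7 = 1, and the only element of order dividing gcd(7, 22) = 1 is 1, so s = t.
With T(0) = 0 this makes T injective on all of ℤ/23ℤ, hence bijective (finite equal-size domain and codomain). In particular T is injective.
Since T is injective, we find the preimage of 4. The inverse of x ↦ x^7 on (ℤ/23ℤ)^× is x ↦ x^19, because 7·19 = 133 = 6·22 + 1 ≡ 1 (mod 22) and x^{22} = 1 for x ≠ 0 (Fermat). So T⁻¹(4) = 4^19 mod 23.
Repeated squaring mod 23: 4^1 ≡ 4, 4^2 ≡ 4² = 16, 4^4 ≡ 16² = 256 ≡ 3, 4^8 ≡ 3² = 9, 4^16 ≡ 9² = 81 ≡ 12. Since 19 = 16 + 2 + 1, 4^19 ≡ 12·16·4: 12·16 = 192 ≡ 8, then 8·4 = 32 ≡ 9. So 4^19 ≡ 9 (mod 23).
Hence T⁻¹(4) = 9.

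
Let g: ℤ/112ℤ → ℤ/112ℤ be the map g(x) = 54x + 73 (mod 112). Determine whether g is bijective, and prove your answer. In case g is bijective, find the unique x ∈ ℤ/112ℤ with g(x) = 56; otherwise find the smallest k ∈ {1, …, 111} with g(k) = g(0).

56

Recall: injectivity means: for all a, b in the domain, g(a) = g(b) implies a = b.
We have gcd(54, 112) = 2 > 1. Taking a = 0 and b = 56: g(0) = 73 and g(56) = 54·56 + 73 = 3097 ≡ 73 (mod 112).
So g(0) = g(56) while 0 ≠ 56, therefore g is not injective, hence not bijective.
Since g is not bijective, we find the least positive k with g(k) = g(0): this means 54k ≡ 0 (mod 112), i.e. 112 ∣ 54k. Since gcd(54, 112) = 2, dividing through by 2 this holds exactly when 56 ∣ 27k, and as gcd(27, 56) = 1, exactly when 56 ∣ k.
The smallest positive such k is 56.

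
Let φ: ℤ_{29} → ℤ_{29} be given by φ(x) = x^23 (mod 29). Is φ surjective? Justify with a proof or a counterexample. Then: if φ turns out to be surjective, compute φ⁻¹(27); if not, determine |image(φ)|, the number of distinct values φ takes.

11

Since 29 is prime, the nonzero elements of ℤ_{29} form a cyclic group of order 28.
As gcd(23, 28) = 1, raising to the 23rd power is a bijection on this group: if u^23 ≡ v^23 then (uv^{−1})^23 = 1, and the only element of order dividing gcd(23, 28) = 1 is 1, so u = v.
With φ(0) = 0 this makes φ injective on all of ℤ_{29}, hence bijective (finite equal-size domain and codomain). In particular φ is surjective.
Since φ is surjective, we find the preimage of 27. The inverse of x ↦ x^23 on (ℤ_{29})^× is x ↦ x^11, because 23·11 = 253 = 9·28 + 1 ≡ 1 (mod 28) and x^{28} = 1 for x ≠ 0 (Fermat). So φ⁻¹(27) = 27^11 mod 29.
Repeated squaring mod 29: 27^1 ≡ 27, 27^2 ≡ 27² = 729 ≡ 4, 27^4 ≡ 4² = 16, 27^8 ≡ 16² = 256 ≡ 24. Since 11 = 8 + 2 + 1, 27^11 ≡ 24·4·27: 24·4 = 96 ≡ 9, then 9·27 = 243 ≡ 11. So 27^11 ≡ 11 (mod 29).
Hence φ⁻¹(27) = 11.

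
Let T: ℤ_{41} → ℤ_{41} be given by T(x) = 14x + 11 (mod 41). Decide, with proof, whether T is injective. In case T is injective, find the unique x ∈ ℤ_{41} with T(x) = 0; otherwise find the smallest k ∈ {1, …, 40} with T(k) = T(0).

8

If T(u) = T(v), then 14u ≡ 14v (mod 41). Because gcd(14, 41) = 1, we may cancel 14 to get u ≡ v (mod 41).
Hence T is injective.
We now compute 14⁻¹ mod 41 explicitly. Euclid's algorithm: 41 = 2·14 + 13, 14 = 1·13 + 1; back-substituting gives 1 = 3·14 − 1·41, so 14⁻¹ ≡ 3 (mod 41).
Since T is injective, we find T⁻¹(0): we need 14x ≡ 0 − 11 ≡ 30 (mod 41). Using 14⁻¹ = 3: x ≡ 3·30 = 90 = 2·41 + 8, so x = 8.
Check: T(8) = 14·8 + 11 = 123 = 3·41 + 0 ≡ 0 (mod 41).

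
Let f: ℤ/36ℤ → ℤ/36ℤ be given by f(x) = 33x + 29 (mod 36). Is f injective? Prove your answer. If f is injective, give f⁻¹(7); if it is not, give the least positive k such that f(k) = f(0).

By definition, injectivity means: for all s, t in the domain, f(s) = f(t) implies s = t.
We have gcd(33, 36) = 3 > 1. Taking s = 0 and t = 12: f(0) = 29 and f(12) = 33·12 + 29 = 425 ≡ 29 (mod 36).
So f(0) = f(12) while 0 ≠ 12, thus f is not injective.
Since f is not injective, we find the least positive k with f(k) = f(0): this means 33k ≡ 0 (mod 36), i.e. 36 ∣ 33k. Since gcd(33, 36) = 3, dividing through by 3 this holds exactly when 12 ∣ 11k, and as gcd(11, 12) = 1, exactly when 12 ∣ k.
The smallest positive such k is 12.

12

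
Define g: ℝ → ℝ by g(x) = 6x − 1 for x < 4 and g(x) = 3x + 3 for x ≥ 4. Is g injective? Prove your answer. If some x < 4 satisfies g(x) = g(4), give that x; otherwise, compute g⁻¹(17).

Both pieces are strictly increasing (slopes 6 and 3), so each is injective on its own interval.
The left piece maps (−∞, 4) onto (−∞, 23); the right piece maps [4, ∞) onto [15, ∞).
These images overlap. In particular g(4) = 15 (right piece), and solving 6x − 1 = 15 on the left piece gives x = 8/3 < 4.
So g(8/3) = g(4) with 8/3 ≠ 4, and g is not injective. This x = 8/3 is the requested value below 4.

8/3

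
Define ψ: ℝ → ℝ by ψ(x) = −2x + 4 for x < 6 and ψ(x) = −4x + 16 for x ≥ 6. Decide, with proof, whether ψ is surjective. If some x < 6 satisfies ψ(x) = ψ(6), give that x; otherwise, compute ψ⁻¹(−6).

Both pieces are strictly decreasing (slopes −2 and −4), so each is injective on its own interval.
The left piece maps (−∞, 6) onto (−8, ∞); the right piece maps [6, ∞) onto (−∞, −8].
These images together cover ℝ, so ψ is surjective.
Because the two images are disjoint, no x < 6 has ψ(x) = ψ(6), so we compute ψ⁻¹(−6): −6 lies in (−8, ∞), so solve −2x + 4 = −6: x = (−6 − 4)/(−2) = 5.

5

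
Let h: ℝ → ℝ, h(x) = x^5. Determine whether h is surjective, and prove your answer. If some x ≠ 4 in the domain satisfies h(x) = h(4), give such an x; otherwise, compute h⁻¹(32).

2

For any y ∈ ℝ, x = y^{1/5} ∈ ℝ gives h(x) = y, so h is surjective.
Since x ↦ x^5 is strictly increasing on ℝ, it is injective there, so no x ≠ 4 in the domain has h(x) = h(4). We therefore compute h⁻¹(32) = 32^{1/5} = 2 (indeed 2^5 = 32).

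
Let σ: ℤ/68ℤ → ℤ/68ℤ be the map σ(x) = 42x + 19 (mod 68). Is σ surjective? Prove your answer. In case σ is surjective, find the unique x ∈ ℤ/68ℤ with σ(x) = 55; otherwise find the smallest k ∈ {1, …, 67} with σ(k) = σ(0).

34

Since gcd(42, 68) = 2, we have 42x ≡ 0 (mod 2) for all x, so σ(x) ≡ 1 (mod 2).
But 0 ≢ 1 (mod 2), so 0 ∈ ℤ/68ℤ has no preimage. Thus σ is not surjective.
Since σ is not surjective, we find the least positive k with σ(k) = σ(0): this means 42k ≡ 0 (mod 68), i.e. 68 ∣ 42k. Since gcd(42, 68) = 2, dividing through by 2 this holds exactly when 34 ∣ 21k, and as gcd(21, 34) = 1, exactly when 34 ∣ k.
The smallest positive such k is 34.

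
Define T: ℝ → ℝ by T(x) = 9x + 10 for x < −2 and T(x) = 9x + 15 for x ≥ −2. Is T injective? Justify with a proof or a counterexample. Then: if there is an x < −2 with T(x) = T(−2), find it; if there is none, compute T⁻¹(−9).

-19/9

Both pieces are strictly increasing (slopes 9 and 9), so each is injective on its own interval.
The left piece maps (−∞, −2) onto (−∞, −8); the right piece maps [−2, ∞) onto [−3, ∞).
These images are disjoint, so no value is attained by both pieces. Thus T is injective.
Because the two images are disjoint, no x < −2 has T(x) = T(−2), so we compute T⁻¹(−9): −9 lies in (−∞, −8), so solve 9x + 10 = −9: x = (−9 − 10)/9 = −19/9.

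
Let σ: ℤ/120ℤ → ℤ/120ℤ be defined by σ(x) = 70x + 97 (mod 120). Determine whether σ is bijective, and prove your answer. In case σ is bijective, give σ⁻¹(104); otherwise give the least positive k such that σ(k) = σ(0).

We have gcd(70, 120) = 10 > 1. Taking x_1 = 0 and x_2 = 12: σ(0) = 97 and σ(12) = 70·12 + 97 = 937 ≡ 97 (mod 120).
So σ(0) = σ(12) while 0 ≠ 12, so σ is not injective, hence not bijective.
Since σ is not bijective, we find the least positive k with σ(k) = σ(0): this means 70k ≡ 0 (mod 120), i.e. 120 ∣ 70k. Since gcd(70, 120) = 10, dividing through by 10 this holds exactly when 12 ∣ 7k, and as gcd(7, 12) = 1, exactly when 12 ∣ k.
The smallest positive such k is 12.

12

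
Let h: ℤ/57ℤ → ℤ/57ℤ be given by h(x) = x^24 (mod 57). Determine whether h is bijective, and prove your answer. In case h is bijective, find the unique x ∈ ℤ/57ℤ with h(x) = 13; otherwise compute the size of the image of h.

h(2): Repeated squaring mod 57: 2^1 ≡ 2, 2^2 ≡ 2² = 4, 2^4 ≡ 4² = 16, 2^8 ≡ 16² = 256 ≡ 28, 2^16 ≡ 28² = 784 ≡ 43. Since 24 = 16 + 8, 2^24 ≡ 43·28: 43·28 = 1204 ≡ 7. So 2^24 ≡ 7 (mod 57).
h(5): Repeated squaring mod 57: 5^1 ≡ 5, 5^2 ≡ 5² = 25, 5^4 ≡ 25² = 625 ≡ 55, 5^8 ≡ 55² = 3025 ≡ 4, 5^16 ≡ 4² = 16. Since 24 = 16 + 8, 5^24 ≡ 16·4: 16·4 = 64 ≡ 7. So 5^24 ≡ 7 (mod 57).
So h(2) = h(5) = 7 while 2 ≠ 5, hence h is not injective, hence not bijective.
Since h is not bijective, we determine |image(h)|. Computing x^24 mod 57 for each x (by repeated squaring, reducing mod 57 at every step), the values h(0), h(1), …, h(56) are: 0, 1, 7, 45, 49, 7, 30, 1, 1, 30, 49, 1, 39, 49, 7, 30, 7, 7, 39, 19, 1, 45, 7, 49, 45, 49, 1, 39, 49, 49, 39, 1, 49, 45, 49, 7, 45, 1, 19, 39, 7, 7, 30, 7, 49, 39, 1, 49, 30, 1, 1, 30, 7, 49, 45, 7, 1.
The distinct values are {0, 1, 7, 19, 30, 39, 45, 49}; there are 8 of them.

8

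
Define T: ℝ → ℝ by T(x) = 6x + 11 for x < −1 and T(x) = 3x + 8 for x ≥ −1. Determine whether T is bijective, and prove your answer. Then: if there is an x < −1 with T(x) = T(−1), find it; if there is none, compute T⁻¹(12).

4/3

Both pieces are strictly increasing (slopes 6 and 3), so each is injective on its own interval.
The left piece maps (−∞, −1) onto (−∞, 5); the right piece maps [−1, ∞) onto [5, ∞).
Since 5 = 5, the images partition ℝ: T is injective and surjective, hence bijective.
Because the two images are disjoint, no x < −1 has T(x) = T(−1), so we compute T⁻¹(12): 12 lies in [5, ∞), so solve 3x + 8 = 12: x = (12 − 8)/3 = 4/3.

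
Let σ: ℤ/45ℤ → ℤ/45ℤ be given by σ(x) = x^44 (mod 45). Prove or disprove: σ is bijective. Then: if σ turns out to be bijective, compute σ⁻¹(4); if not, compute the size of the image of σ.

σ(3): Repeated squaring mod 45: 3^1 ≡ 3, 3^2 ≡ 3² = 9, 3^4 ≡ 9² = 81 ≡ 36, 3^8 ≡ 36² = 1296 ≡ 36, 3^16 ≡ 36² = 1296 ≡ 36, 3^32 ≡ 36² = 1296 ≡ 36. Since 44 = 32 + 8 + 4, 3^44 ≡ 36·36·36: 36·36 = 1296 ≡ 36, then 36·36 = 1296 ≡ 36. So 3^44 ≡ 36 (mod 45).
σ(6): Repeated squaring mod 45: 6^1 ≡ 6, 6^2 ≡ 6² = 36, 6^4 ≡ 36² = 1296 ≡ 36, 6^8 ≡ 36² = 1296 ≡ 36, 6^16 ≡ 36² = 1296 ≡ 36, 6^32 ≡ 36² = 1296 ≡ 36. Since 44 = 32 + 8 + 4, 6^44 ≡ 36·36·36: 36·36 = 1296 ≡ 36, then 36·36 = 1296 ≡ 36. So 6^44 ≡ 36 (mod 45).
So σ(3) = σ(6) = 36 while 3 ≠ 6, hence σ is not injective, hence not bijective.
Since σ is not bijective, we determine |image(σ)|. Computing x^44 mod 45 for each x (by repeated squaring, reducing mod 45 at every step), the values σ(0), σ(1), …, σ(44) are: 0, 1, 31, 36, 16, 25, 36, 31, 1, 36, 10, 31, 36, 16, 16, 0, 31, 1, 36, 1, 40, 36, 16, 16, 36, 40, 1, 36, 1, 31, 0, 16, 16, 36, 31, 10, 36, 1, 31, 36, 25, 16, 36, 31, 1.
The distinct values are {0, 1, 10, 16, 25, 31, 36, 40}; there are 8 of them.

8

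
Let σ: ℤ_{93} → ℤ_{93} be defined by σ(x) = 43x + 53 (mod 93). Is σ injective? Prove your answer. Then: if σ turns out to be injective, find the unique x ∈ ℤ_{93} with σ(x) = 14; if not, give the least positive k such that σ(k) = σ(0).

Suppose σ(a) = σ(b) in ℤ_{93}. Then 43a + 53 ≡ 43b + 53 (mod 93), thus 43(a − b) ≡ 0 (mod 93).
Since gcd(43, 93) = 1, 43 is invertible modulo 93, hence a − b ≡ 0 (mod 93), i.e. a = b.
Thus σ is injective.
We now compute 43⁻¹ mod 93 explicitly. Euclid's algorithm: 93 = 2·43 + 7, 43 = 6·7 + 1; back-substituting gives 1 = 13·43 − 6·93, so 43⁻¹ ≡ 13 (mod 93).
Since σ is injective, we find σ⁻¹(14): we need 43x ≡ 14 − 53 ≡ 54 (mod 93). Using 43⁻¹ = 13: x ≡ 13·54 = 702 = 7·93 + 51, so x = 51.
Check: σ(51) = 43·51 + 53 = 2246 = 24·93 + 14 ≡ 14 (mod 93).

51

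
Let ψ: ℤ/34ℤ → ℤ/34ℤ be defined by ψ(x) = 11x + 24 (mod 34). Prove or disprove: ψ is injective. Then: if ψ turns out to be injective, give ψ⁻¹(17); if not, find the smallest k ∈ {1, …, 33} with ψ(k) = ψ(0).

If ψ(s) = ψ(t), then 11s ≡ 11t (mod 34). Because gcd(11, 34) = 1, we may cancel 11 to get s ≡ t (mod 34).
Thus ψ is injective.
We now compute 11⁻¹ mod 34 explicitly. Euclid's algorithm: 34 = 3·11 + 1; back-substituting gives 1 = 31·11 − 10·34, so 11⁻¹ ≡ 31 (mod 34).
Since ψ is injective, we find ψ⁻¹(17): we need 11x ≡ 17 − 24 ≡ 27 (mod 34). Using 11⁻¹ = 31: x ≡ 31·27 = 837 = 24·34 + 21, so x = 21.
Check: ψ(21) = 11·21 + 24 = 255 = 7·34 + 17 ≡ 17 (mod 34).

21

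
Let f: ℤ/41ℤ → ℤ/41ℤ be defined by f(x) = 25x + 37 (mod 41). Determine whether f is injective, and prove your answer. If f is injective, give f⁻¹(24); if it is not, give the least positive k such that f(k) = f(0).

Recall: f is injective when f(a) = f(b) forces a = b.
Suppose f(a) = f(b) in ℤ/41ℤ. Then 25a + 37 ≡ 25b + 37 (mod 41), so 25(a − b) ≡ 0 (mod 41).
Since gcd(25, 41) = 1, 25 is invertible modulo 41, therefore a − b ≡ 0 (mod 41), i.e. a = b.
Thus f is injective.
We now compute 25⁻¹ mod 41 explicitly. Euclid's algorithm: 41 = 1·25 + 16, 25 = 1·16 + 9, 16 = 1·9 + 7, 9 = 1·7 + 2, 7 = 3·2 + 1; back-substituting gives 1 = 23·25 − 14·41, so 25⁻¹ ≡ 23 (mod 41).
Since f is injective, we compute f⁻¹(24): solve 25x + 37 ≡ 24 (mod 41), i.e. 25x ≡ 28 (mod 41).
Multiplying by 25⁻¹ = 23 gives x ≡ 23·28 = 644 = 15·41 + 29 ≡ 29 (mod 41).
Check: f(29) = 25·29 + 37 = 762 = 18·41 + 24 ≡ 24 (mod 41).

29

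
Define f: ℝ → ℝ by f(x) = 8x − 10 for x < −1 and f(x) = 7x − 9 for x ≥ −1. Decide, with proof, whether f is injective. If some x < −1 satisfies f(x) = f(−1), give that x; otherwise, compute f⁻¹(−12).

Both pieces are strictly increasing (slopes 8 and 7), so each is injective on its own interval.
The left piece maps (−∞, −1) onto (−∞, −18); the right piece maps [−1, ∞) onto [−16, ∞).
These images are disjoint, so no value is attained by both pieces. Thus f is injective.
Because the two images are disjoint, no x < −1 has f(x) = f(−1), so we compute f⁻¹(−12): −12 lies in [−16, ∞), so solve 7x − 9 = −12: x = (−12 + 9)/7 = −3/7.

-3/7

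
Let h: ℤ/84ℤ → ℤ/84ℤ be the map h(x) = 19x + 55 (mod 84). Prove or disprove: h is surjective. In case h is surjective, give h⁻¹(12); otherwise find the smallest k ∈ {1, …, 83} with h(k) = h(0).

11

Since gcd(19, 84) = 1, 19 is invertible modulo 84. Euclid's algorithm: 84 = 4·19 + 8, 19 = 2·8 + 3, 8 = 2·3 + 2, 3 = 1·2 + 1; back-substituting gives 1 = 31·19 − 7·84, so 19⁻¹ ≡ 31 (mod 84).
Then y ↦ 31(y − 55) is a two-sided inverse to h, so every y ∈ ℤ/84ℤ has a preimage.
Thus h is surjective.
Since h is surjective, we find h⁻¹(12): we need 19x ≡ 12 − 55 ≡ 41 (mod 84). Using 19⁻¹ = 31: x ≡ 31·41 = 1271 = 15·84 + 11, so x = 11.
Check: h(11) = 19·11 + 55 = 264 = 3·84 + 12 ≡ 12 (mod 84).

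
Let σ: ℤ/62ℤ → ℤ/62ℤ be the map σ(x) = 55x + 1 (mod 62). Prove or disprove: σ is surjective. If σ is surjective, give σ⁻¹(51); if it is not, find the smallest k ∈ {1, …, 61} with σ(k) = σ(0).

By definition, σ is surjective if every y in the codomain equals σ(x) for some x in the domain.
Since gcd(55, 62) = 1, 55 is invertible modulo 62. Euclid's algorithm: 62 = 1·55 + 7, 55 = 7·7 + 6, 7 = 1·6 + 1; back-substituting gives 1 = 53·55 − 47·62, so 55⁻¹ ≡ 53 (mod 62).
For any y ∈ ℤ/62ℤ, x = 53(y − 1) mod 62 satisfies σ(x) = 55·53(y − 1) + 1 ≡ y (since 55·53 ≡ 1 mod 62). So every y has a preimage.
So σ is surjective.
Since σ is surjective, we find σ⁻¹(51): we need 55x ≡ 51 − 1 ≡ 50 (mod 62). Using 55⁻¹ = 53: x ≡ 53·50 = 2650 = 42·62 + 46, so x = 46.
Check: σ(46) = 55·46 + 1 = 2531 = 40·62 + 51 ≡ 51 (mod 62).

46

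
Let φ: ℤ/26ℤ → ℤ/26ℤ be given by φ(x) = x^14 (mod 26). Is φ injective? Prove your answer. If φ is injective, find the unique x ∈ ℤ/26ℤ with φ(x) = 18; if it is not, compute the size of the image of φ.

φ(12): Repeated squaring mod 26: 12^1 ≡ 12, 12^2 ≡ 12² = 144 ≡ 14, 12^4 ≡ 14² = 196 ≡ 14, 12^8 ≡ 14² = 196 ≡ 14. Since 14 = 8 + 4 + 2, 12^14 ≡ 14·14·14: 14·14 = 196 ≡ 14, then 14·14 = 196 ≡ 14. So 12^14 ≡ 14 (mod 26).
φ(14): Repeated squaring mod 26: 14^1 ≡ 14, 14^2 ≡ 14² = 196 ≡ 14, 14^4 ≡ 14² = 196 ≡ 14, 14^8 ≡ 14² = 196 ≡ 14. Since 14 = 8 + 4 + 2, 14^14 ≡ 14·14·14: 14·14 = 196 ≡ 14, then 14·14 = 196 ≡ 14. So 14^14 ≡ 14 (mod 26).
So φ(12) = φ(14) = 14 while 12 ≠ 14, therefore φ is not injective.
Since φ is not injective, we determine |image(φ)|. Computing x^14 mod 26 for each x (by repeated squaring, reducing mod 26 at every step), the values φ(0), φ(1), …, φ(25) are: 0, 1, 4, 9, 16, 25, 10, 23, 12, 3, 22, 17, 14, 13, 14, 17, 22, 3, 12, 23, 10, 25, 16, 9, 4, 1.
The distinct values are {0, 1, 3, 4, 9, 10, 12, 13, 14, 16, 17, 22, 23, 25}; there are 14 of them.

14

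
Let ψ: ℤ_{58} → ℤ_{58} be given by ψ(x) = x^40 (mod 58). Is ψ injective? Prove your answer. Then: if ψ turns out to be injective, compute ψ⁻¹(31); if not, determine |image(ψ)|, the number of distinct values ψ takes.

ψ(3): Repeated squaring mod 58: 3^1 ≡ 3, 3^2 ≡ 3² = 9, 3^4 ≡ 9² = 81 ≡ 23, 3^8 ≡ 23² = 529 ≡ 7, 3^16 ≡ 7² = 49, 3^32 ≡ 49² = 2401 ≡ 23. Since 40 = 32 + 8, 3^40 ≡ 23·7: 23·7 = 161 ≡ 45. So 3^40 ≡ 45 (mod 58).
ψ(7): Repeated squaring mod 58: 7^1 ≡ 7, 7^2 ≡ 7² = 49, 7^4 ≡ 49² = 2401 ≡ 23, 7^8 ≡ 23² = 529 ≡ 7, 7^16 ≡ 7² = 49, 7^32 ≡ 49² = 2401 ≡ 23. Since 40 = 32 + 8, 7^40 ≡ 23·7: 23·7 = 161 ≡ 45. So 7^40 ≡ 45 (mod 58).
So ψ(3) = ψ(7) = 45 while 3 ≠ 7, hence ψ is not injective.
Since ψ is not injective, we determine |image(ψ)|. Computing x^40 mod 58 for each x (by repeated squaring, reducing mod 58 at every step), the values ψ(0), ψ(1), …, ψ(57) are: 0, 1, 36, 45, 20, 7, 54, 45, 24, 53, 20, 23, 30, 23, 54, 25, 52, 1, 52, 49, 24, 53, 16, 25, 36, 49, 16, 7, 30, 29, 30, 7, 16, 49, 36, 25, 16, 53, 24, 49, 52, 1, 52, 25, 54, 23, 30, 23, 20, 53, 24, 45, 54, 7, 20, 45, 36, 1.
The distinct values are {0, 1, 7, 16, 20, 23, 24, 25, 29, 30, 36, 45, 49, 52, 53, 54}; there are 16 of them.

16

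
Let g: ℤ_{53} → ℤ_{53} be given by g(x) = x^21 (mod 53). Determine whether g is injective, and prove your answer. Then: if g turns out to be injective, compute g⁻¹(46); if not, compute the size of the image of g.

47

Since 53 is prime, the nonzero elements of ℤ_{53} form a cyclic group of order 52.
As gcd(21, 52) = 1, raising to the 21st power is a bijection on this group: if s^21 ≡ t^21 then (st^{−1})^21 = 1, and the only element of order dividing gcd(21, 52) = 1 is 1, so s = t.
With g(0) = 0 this makes g injective on all of ℤ_{53}, hence bijective (finite equal-size domain and codomain). In particular g is injective.
Since g is injective, we find the preimage of 46. The inverse of x ↦ x^21 on (ℤ_{53})^× is x ↦ x^5, because 21·5 = 105 = 2·52 + 1 ≡ 1 (mod 52) and x^{52} = 1 for x ≠ 0 (Fermat). So g⁻¹(46) = 46^5 mod 53.
Repeated squaring mod 53: 46^1 ≡ 46, 46^2 ≡ 46² = 2116 ≡ 49, 46^4 ≡ 49² = 2401 ≡ 16. Since 5 = 4 + 1, 46^5 ≡ 16·46: 16·46 = 736 ≡ 47. So 46^5 ≡ 47 (mod 53).
Hence g⁻¹(46) = 47.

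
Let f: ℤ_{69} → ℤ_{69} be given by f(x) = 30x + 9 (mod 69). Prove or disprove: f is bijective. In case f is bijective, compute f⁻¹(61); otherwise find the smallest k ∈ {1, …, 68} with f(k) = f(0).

23

We have gcd(30, 69) = 3 > 1. Taking x_1 = 0 and x_2 = 23: f(0) = 9 and f(23) = 30·23 + 9 = 699 ≡ 9 (mod 69).
So f(0) = f(23) while 0 ≠ 23, therefore f is not injective, hence not bijective.
Since f is not bijective, we find the least positive k with f(k) = f(0): this means 30k ≡ 0 (mod 69), i.e. 69 ∣ 30k. Since gcd(30, 69) = 3, dividing through by 3 this holds exactly when 23 ∣ 10k, and as gcd(10, 23) = 1, exactly when 23 ∣ k.
The smallest positive such k is 23.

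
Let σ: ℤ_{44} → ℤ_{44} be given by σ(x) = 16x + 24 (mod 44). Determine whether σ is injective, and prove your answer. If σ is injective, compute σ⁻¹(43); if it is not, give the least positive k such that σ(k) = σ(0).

We have gcd(16, 44) = 4 > 1. Taking u = 0 and v = 11: σ(0) = 24 and σ(11) = 16·11 + 24 = 200 ≡ 24 (mod 44).
So σ(0) = σ(11) while 0 ≠ 11, thus σ is not injective.
Since σ is not injective, we find the least positive k with σ(k) = σ(0): this means 16k ≡ 0 (mod 44), i.e. 44 ∣ 16k. Since gcd(16, 44) = 4, dividing through by 4 this holds exactly when 11 ∣ 4k, and as gcd(4, 11) = 1, exactly when 11 ∣ k.
The smallest positive such k is 11.

11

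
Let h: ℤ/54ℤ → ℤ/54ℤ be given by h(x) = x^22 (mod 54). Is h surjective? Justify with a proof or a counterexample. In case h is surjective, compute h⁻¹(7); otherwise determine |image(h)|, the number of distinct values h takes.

20

h(0) = 0^22 = 0.
h(6): Repeated squaring mod 54: 6^1 ≡ 6, 6^2 ≡ 6² = 36, 6^4 ≡ 36² = 1296 ≡ 0, 6^8 ≡ 0² = 0, 6^16 ≡ 0² = 0. Since 22 = 16 + 4 + 2, 6^22 ≡ 0·0·36: 0·0 = 0, then 0·36 = 0. So 6^22 ≡ 0 (mod 54).
So h(0) = h(6) = 0 while 0 ≠ 6, thus h is not injective.
A non-injective map from the 54-element set ℤ/54ℤ to itself takes at most 53 distinct values, so it cannot be surjective. Therefore h is not surjective.
Since h is not surjective, we determine |image(h)|. Computing x^22 mod 54 for each x (by repeated squaring, reducing mod 54 at every step), the values h(0), h(1), …, h(53) are: 0, 1, 16, 27, 40, 31, 0, 25, 46, 27, 10, 7, 0, 49, 22, 27, 34, 37, 0, 19, 52, 27, 4, 13, 0, 43, 28, 27, 28, 43, 0, 13, 4, 27, 52, 19, 0, 37, 34, 27, 22, 49, 0, 7, 10, 27, 46, 25, 0, 31, 40, 27, 16, 1.
The distinct values are {0, 1, 4, 7, 10, 13, 16, 19, 22, 25, 27, 28, 31, 34, 37, 40, 43, 46, 49, 52}; there are 20 of them.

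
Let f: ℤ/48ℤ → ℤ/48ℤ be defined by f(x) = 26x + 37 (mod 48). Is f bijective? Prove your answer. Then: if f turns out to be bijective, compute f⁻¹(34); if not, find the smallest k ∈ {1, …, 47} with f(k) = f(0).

Recall that f is injective when f(s) = f(t) forces s = t.
We have gcd(26, 48) = 2 > 1. Taking s = 0 and t = 24: f(0) = 37 and f(24) = 26·24 + 37 = 661 ≡ 37 (mod 48).
So f(0) = f(24) while 0 ≠ 24, so f is not injective, hence not bijective.
Since f is not bijective, we find the least positive k with f(k) = f(0): this means 26k ≡ 0 (mod 48), i.e. 48 ∣ 26k. Since gcd(26, 48) = 2, dividing through by 2 this holds exactly when 24 ∣ 13k, and as gcd(13, 24) = 1, exactly when 24 ∣ k.
The smallest positive such k is 24.

24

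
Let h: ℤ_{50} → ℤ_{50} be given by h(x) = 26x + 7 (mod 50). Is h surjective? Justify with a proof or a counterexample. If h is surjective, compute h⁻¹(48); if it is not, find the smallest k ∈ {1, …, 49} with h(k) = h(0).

25

By definition, surjectivity means every element of the codomain has a preimage under h.
Since gcd(26, 50) = 2, we have 26x ≡ 0 (mod 2) for all x, so h(x) ≡ 1 (mod 2).
But 0 ≢ 1 (mod 2), so 0 ∈ ℤ_{50} has no preimage. Thus h is not surjective.
Since h is not surjective, we find the least positive k with h(k) = h(0): this means 26k ≡ 0 (mod 50), i.e. 50 ∣ 26k. Since gcd(26, 50) = 2, dividing through by 2 this holds exactly when 25 ∣ 13k, and as gcd(13, 25) = 1, exactly when 25 ∣ k.
The smallest positive such k is 25.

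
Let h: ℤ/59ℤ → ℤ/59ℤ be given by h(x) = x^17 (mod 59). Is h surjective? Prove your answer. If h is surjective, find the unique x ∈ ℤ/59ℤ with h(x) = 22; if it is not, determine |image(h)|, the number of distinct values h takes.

53

Since 59 is prime, the nonzero elements of ℤ/59ℤ form a cyclic group of order 58.
As gcd(17, 58) = 1, raising to the 17th power is a bijection on this group: if x_1^17 ≡ x_2^17 then (x_1x_2^{−1})^17 = 1, and the only element of order dividing gcd(17, 58) = 1 is 1, so x_1 = x_2.
With h(0) = 0 this makes h injective on all of ℤ/59ℤ, hence bijective (finite equal-size domain and codomain). In particular h is surjective.
Since h is surjective, we find the preimage of 22. The inverse of x ↦ x^17 on (ℤ/59ℤ)^× is x ↦ x^41, because 17·41 = 697 = 12·58 + 1 ≡ 1 (mod 58) and x^{58} = 1 for x ≠ 0 (Fermat). So h⁻¹(22) = 22^41 mod 59.
Repeated squaring mod 59: 22^1 ≡ 22, 22^2 ≡ 22² = 484 ≡ 12, 22^4 ≡ 12² = 144 ≡ 26, 22^8 ≡ 26² = 676 ≡ 27, 22^16 ≡ 27² = 729 ≡ 21, 22^32 ≡ 21² = 441 ≡ 28. Since 41 = 32 + 8 + 1, 22^41 ≡ 28·27·22: 28·27 = 756 ≡ 48, then 48·22 = 1056 ≡ 53. So 22^41 ≡ 53 (mod 59).
Hence h⁻¹(22) = 53.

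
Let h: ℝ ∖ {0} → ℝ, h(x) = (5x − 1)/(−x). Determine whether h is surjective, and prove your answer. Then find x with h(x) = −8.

-1/3

If h(x) = −5, cross-multiplying gives −1(5x − 1) = 5(−x), which simplifies to 1 = 0 — false.  So −5 has no preimage and h is not surjective.
Solving h(x) = −8: cross-multiplying gives 5x − 1 = −8(−x), which rearranges to −3x = 1, so x = −1/3.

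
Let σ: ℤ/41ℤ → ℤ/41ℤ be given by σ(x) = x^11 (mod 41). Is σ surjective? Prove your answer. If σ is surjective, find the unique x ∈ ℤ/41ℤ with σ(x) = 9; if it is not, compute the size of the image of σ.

Since 41 is prime, the nonzero elements of ℤ/41ℤ form a cyclic group of order 40.
As gcd(11, 40) = 1, raising to the 11th power is a bijection on this group: if u^11 ≡ v^11 then (uv^{−1})^11 = 1, and the only element of order dividing gcd(11, 40) = 1 is 1, so u = v.
With σ(0) = 0 this makes σ injective on all of ℤ/41ℤ, hence bijective (finite equal-size domain and codomain). In particular σ is surjective.
Since σ is surjective, we find the preimage of 9. The inverse of x ↦ x^11 on (ℤ/41ℤ)^× is x ↦ x^11, because 11·11 = 121 = 3·40 + 1 ≡ 1 (mod 40) and x^{40} = 1 for x ≠ 0 (Fermat). So σ⁻¹(9) = 9^11 mod 41.
Repeated squaring mod 41: 9^1 ≡ 9, 9^2 ≡ 9² = 81 ≡ 40, 9^4 ≡ 40² = 1600 ≡ 1, 9^8 ≡ 1² = 1. Since 11 = 8 + 2 + 1, 9^11 ≡ 1·40·9: 1·40 = 40, then 40·9 = 360 ≡ 32. So 9^11 ≡ 32 (mod 41).
Hence σ⁻¹(9) = 32.

32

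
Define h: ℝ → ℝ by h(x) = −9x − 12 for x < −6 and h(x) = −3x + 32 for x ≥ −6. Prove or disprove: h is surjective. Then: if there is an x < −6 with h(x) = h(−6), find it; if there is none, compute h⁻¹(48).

Both pieces are strictly decreasing (slopes −9 and −3), so each is injective on its own interval.
The left piece maps (−∞, −6) onto (42, ∞); the right piece maps [−6, ∞) onto (−∞, 50].
The union (42, ∞) ∪ (−∞, 50] covers ℝ, so h is surjective.
For the follow-up: the images overlap, so an x < −6 with h(x) = h(−6) exists. h(−6) = 50; solving −9x − 12 = 50 for x < −6 gives x = (50 + 12)/(−9) = −62/9.

-62/9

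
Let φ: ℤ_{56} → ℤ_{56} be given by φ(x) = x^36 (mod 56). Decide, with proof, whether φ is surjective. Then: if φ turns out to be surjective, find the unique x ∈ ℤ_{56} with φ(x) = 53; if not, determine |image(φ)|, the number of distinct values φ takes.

φ(1) = 1^36 = 1.
φ(3): Repeated squaring mod 56: 3^1 ≡ 3, 3^2 ≡ 3² = 9, 3^4 ≡ 9² = 81 ≡ 25, 3^8 ≡ 25² = 625 ≡ 9, 3^16 ≡ 9² = 81 ≡ 25, 3^32 ≡ 25² = 625 ≡ 9. Since 36 = 32 + 4, 3^36 ≡ 9·25: 9·25 = 225 ≡ 1. So 3^36 ≡ 1 (mod 56).
So φ(1) = φ(3) = 1 while 1 ≠ 3, hence φ is not injective.
A non-injective map from the 56-element set ℤ_{56} to itself takes at most 55 distinct values, so it cannot be surjective. Thus φ is not surjective.
Since φ is not surjective, we determine |image(φ)|. Computing x^36 mod 56 for each x (by repeated squaring, reducing mod 56 at every step), the values φ(0), φ(1), …, φ(55) are: 0, 1, 8, 1, 8, 1, 8, 49, 8, 1, 8, 1, 8, 1, 0, 1, 8, 1, 8, 1, 8, 49, 8, 1, 8, 1, 8, 1, 0, 1, 8, 1, 8, 1, 8, 49, 8, 1, 8, 1, 8, 1, 0, 1, 8, 1, 8, 1, 8, 49, 8, 1, 8, 1, 8, 1.
The distinct values are {0, 1, 8, 49}; there are 4 of them.

4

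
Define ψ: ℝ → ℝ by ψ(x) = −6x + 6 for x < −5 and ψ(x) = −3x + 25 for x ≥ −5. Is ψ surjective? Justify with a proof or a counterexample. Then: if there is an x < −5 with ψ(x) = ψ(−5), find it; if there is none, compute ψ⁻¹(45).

-17/3

Both pieces are strictly decreasing (slopes −6 and −3), so each is injective on its own interval.
The left piece maps (−∞, −5) onto (36, ∞); the right piece maps [−5, ∞) onto (−∞, 40].
The union (36, ∞) ∪ (−∞, 40] covers ℝ, so ψ is surjective.
For the follow-up: the images overlap, so an x < −5 with ψ(x) = ψ(−5) exists. ψ(−5) = 40; solving −6x + 6 = 40 for x < −5 gives x = (40 − 6)/(−6) = −17/3.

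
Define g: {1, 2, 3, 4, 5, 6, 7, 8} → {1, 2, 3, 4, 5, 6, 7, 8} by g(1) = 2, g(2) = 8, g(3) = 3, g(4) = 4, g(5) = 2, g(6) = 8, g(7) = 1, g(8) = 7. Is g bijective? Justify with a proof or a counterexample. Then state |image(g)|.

6

g(1) = 2 = g(5) with 1 ≠ 5, so g is not injective, hence not bijective.
The image of g is {1, 2, 3, 4, 7, 8}, which has 6 elements.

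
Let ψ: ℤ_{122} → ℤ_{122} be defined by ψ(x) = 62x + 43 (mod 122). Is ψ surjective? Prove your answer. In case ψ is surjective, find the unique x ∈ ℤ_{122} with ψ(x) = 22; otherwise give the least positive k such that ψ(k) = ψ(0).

61

Since gcd(62, 122) = 2, we have 62x ≡ 0 (mod 2) for all x, so ψ(x) ≡ 1 (mod 2).
But 0 ≢ 1 (mod 2), so 0 ∈ ℤ_{122} has no preimage. So ψ is not surjective.
Since ψ is not surjective, we find the least positive k with ψ(k) = ψ(0): this means 62k ≡ 0 (mod 122), i.e. 122 ∣ 62k. Since gcd(62, 122) = 2, dividing through by 2 this holds exactly when 61 ∣ 31k, and as gcd(31, 61) = 1, exactly when 61 ∣ k.
The smallest positive such k is 61.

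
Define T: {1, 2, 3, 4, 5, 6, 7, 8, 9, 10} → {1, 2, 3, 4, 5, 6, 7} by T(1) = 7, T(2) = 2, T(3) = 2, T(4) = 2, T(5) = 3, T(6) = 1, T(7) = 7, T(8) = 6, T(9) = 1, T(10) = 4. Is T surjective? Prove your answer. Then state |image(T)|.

No element maps to 5, so T is not surjective.
The image of T is {1, 2, 3, 4, 6, 7}, which has 6 elements.

6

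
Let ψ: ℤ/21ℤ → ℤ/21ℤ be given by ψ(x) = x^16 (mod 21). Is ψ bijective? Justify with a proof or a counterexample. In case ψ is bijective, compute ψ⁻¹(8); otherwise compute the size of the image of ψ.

8

ψ(2): Repeated squaring mod 21: 2^1 ≡ 2, 2^2 ≡ 2² = 4, 2^4 ≡ 4² = 16, 2^8 ≡ 16² = 256 ≡ 4, 2^16 ≡ 4² = 16. So 2^16 ≡ 16 (mod 21).
ψ(5): Repeated squaring mod 21: 5^1 ≡ 5, 5^2 ≡ 5² = 25 ≡ 4, 5^4 ≡ 4² = 16, 5^8 ≡ 16² = 256 ≡ 4, 5^16 ≡ 4² = 16. So 5^16 ≡ 16 (mod 21).
So ψ(2) = ψ(5) = 16 while 2 ≠ 5, therefore ψ is not injective, hence not bijective.
Since ψ is not bijective, we determine |image(ψ)|. Computing x^16 mod 21 for each x (by repeated squaring, reducing mod 21 at every step), the values ψ(0), ψ(1), …, ψ(20) are: 0, 1, 16, 18, 4, 16, 15, 7, 1, 9, 4, 4, 9, 1, 7, 15, 16, 4, 18, 16, 1.
The distinct values are {0, 1, 4, 7, 9, 15, 16, 18}; there are 8 of them.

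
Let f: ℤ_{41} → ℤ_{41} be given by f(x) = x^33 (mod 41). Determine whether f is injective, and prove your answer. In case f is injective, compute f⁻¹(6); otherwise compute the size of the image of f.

Since 41 is prime, the nonzero elements of ℤ_{41} form a cyclic group of order 40.
As gcd(33, 40) = 1, raising to the 33rd power is a bijection on this group: if a^33 ≡ b^33 then (ab^{−1})^33 = 1, and the only element of order dividing gcd(33, 40) = 1 is 1, so a = b.
With f(0) = 0 this makes f injective on all of ℤ_{41}, hence bijective (finite equal-size domain and codomain). In particular f is injective.
Since f is injective, we find the preimage of 6. The inverse of x ↦ x^33 on (ℤ_{41})^× is x ↦ x^17, because 33·17 = 561 = 14·40 + 1 ≡ 1 (mod 40) and x^{40} = 1 for x ≠ 0 (Fermat). So f⁻¹(6) = 6^17 mod 41.
Repeated squaring mod 41: 6^1 ≡ 6, 6^2 ≡ 6² = 36, 6^4 ≡ 36² = 1296 ≡ 25, 6^8 ≡ 25² = 625 ≡ 10, 6^16 ≡ 10² = 100 ≡ 18. Since 17 = 16 + 1, 6^17 ≡ 18·6: 18·6 = 108 ≡ 26. So 6^17 ≡ 26 (mod 41).
Hence f⁻¹(6) = 26.

26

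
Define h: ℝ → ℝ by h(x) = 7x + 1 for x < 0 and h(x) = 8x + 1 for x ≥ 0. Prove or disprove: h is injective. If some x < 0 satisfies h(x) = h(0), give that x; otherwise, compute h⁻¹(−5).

Both pieces are strictly increasing (slopes 7 and 8), so each is injective on its own interval.
The left piece maps (−∞, 0) onto (−∞, 1); the right piece maps [0, ∞) onto [1, ∞).
These images are disjoint, so no value is attained by both pieces. Thus h is injective.
Because the two images are disjoint, no x < 0 has h(x) = h(0), so we compute h⁻¹(−5): −5 lies in (−∞, 1), so solve 7x + 1 = −5: x = (−5 − 1)/7 = −6/7.

-6/7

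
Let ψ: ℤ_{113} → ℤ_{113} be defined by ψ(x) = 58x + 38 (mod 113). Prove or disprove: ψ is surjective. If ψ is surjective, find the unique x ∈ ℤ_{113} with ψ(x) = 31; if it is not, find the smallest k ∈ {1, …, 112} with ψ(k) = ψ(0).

Recall: ψ is surjective if every y in the codomain equals ψ(x) for some x in the domain.
Since gcd(58, 113) = 1, 58 is invertible modulo 113. Euclid's algorithm: 113 = 1·58 + 55, 58 = 1·55 + 3, 55 = 18·3 + 1; back-substituting gives 1 = 76·58 − 39·113, so 58⁻¹ ≡ 76 (mod 113).
Then y ↦ 76(y − 38) is a two-sided inverse to ψ, so every y ∈ ℤ_{113} has a preimage.
Hence ψ is surjective.
Since ψ is surjective, we compute ψ⁻¹(31): solve 58x + 38 ≡ 31 (mod 113), i.e. 58x ≡ 106 (mod 113).
Multiplying by 58⁻¹ = 76 gives x ≡ 76·106 = 8056 = 71·113 + 33 ≡ 33 (mod 113).
Check: ψ(33) = 58·33 + 38 = 1952 = 17·113 + 31 ≡ 31 (mod 113).

33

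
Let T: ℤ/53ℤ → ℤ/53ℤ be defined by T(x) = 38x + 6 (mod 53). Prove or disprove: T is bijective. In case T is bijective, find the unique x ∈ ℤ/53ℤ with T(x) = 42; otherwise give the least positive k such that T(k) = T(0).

If T(u) = T(v), then 38u ≡ 38v (mod 53). Because gcd(38, 53) = 1, we may cancel 38 to get u ≡ v (mod 53).
We now compute 38⁻¹ mod 53 explicitly. Euclid's algorithm: 53 = 1·38 + 15, 38 = 2·15 + 8, 15 = 1·8 + 7, 8 = 1·7 + 1; back-substituting gives 1 = 7·38 − 5·53, so 38⁻¹ ≡ 7 (mod 53).
Then y ↦ 7(y − 6) is a two-sided inverse to T, so every y ∈ ℤ/53ℤ has a preimage.
So T is bijective.
Since T is bijective, we compute T⁻¹(42): solve 38x + 6 ≡ 42 (mod 53), i.e. 38x ≡ 36 (mod 53).
Multiplying by 38⁻¹ = 7 gives x ≡ 7·36 = 252 = 4·53 + 40 ≡ 40 (mod 53).
Check: T(40) = 38·40 + 6 = 1526 = 28·53 + 42 ≡ 42 (mod 53).

40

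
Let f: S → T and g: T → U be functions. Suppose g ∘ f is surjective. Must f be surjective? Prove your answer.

not surjective

No. Take S = {1, 2, 3}, T = {1, 2, 3, 4}, U = {1}, f(a) = 1 for every a ∈ S, and g(b) = 1 for every b ∈ T.
Then g ∘ f is surjective onto {1}, but 4 ∈ T has no preimage under f, so f is not surjective.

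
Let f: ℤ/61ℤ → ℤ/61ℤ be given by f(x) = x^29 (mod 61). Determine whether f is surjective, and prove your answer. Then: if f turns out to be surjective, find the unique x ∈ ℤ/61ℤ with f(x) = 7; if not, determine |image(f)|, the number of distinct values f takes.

26

Since 61 is prime, the nonzero elements of ℤ/61ℤ form a cyclic group of order 60.
As gcd(29, 60) = 1, raising to the 29th power is a bijection on this group: if s^29 ≡ t^29 then (st^{−1})^29 = 1, and the only element of order dividing gcd(29, 60) = 1 is 1, so s = t.
With f(0) = 0 this makes f injective on all of ℤ/61ℤ, hence bijective (finite equal-size domain and codomain). In particular f is surjective.
Since f is surjective, we find the preimage of 7. The inverse of x ↦ x^29 on (ℤ/61ℤ)^× is x ↦ x^29, because 29·29 = 841 = 14·60 + 1 ≡ 1 (mod 60) and x^{60} = 1 for x ≠ 0 (Fermat). So f⁻¹(7) = 7^29 mod 61.
Repeated squaring mod 61: 7^1 ≡ 7, 7^2 ≡ 7² = 49, 7^4 ≡ 49² = 2401 ≡ 22, 7^8 ≡ 22² = 484 ≡ 57, 7^16 ≡ 57² = 3249 ≡ 16. Since 29 = 16 + 8 + 4 + 1, 7^29 ≡ 16·57·22·7: 16·57 = 912 ≡ 58, then 58·22 = 1276 ≡ 56, then 56·7 = 392 ≡ 26. So 7^29 ≡ 26 (mod 61).
Hence f⁻¹(7) = 26.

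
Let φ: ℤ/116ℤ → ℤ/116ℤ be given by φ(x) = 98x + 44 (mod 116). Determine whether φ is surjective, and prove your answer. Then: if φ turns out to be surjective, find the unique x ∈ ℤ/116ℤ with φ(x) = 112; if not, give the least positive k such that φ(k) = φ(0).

58

Since gcd(98, 116) = 2, we have 98x ≡ 0 (mod 2) for all x, so φ(x) ≡ 0 (mod 2).
But 1 ≢ 0 (mod 2), so 1 ∈ ℤ/116ℤ has no preimage. Thus φ is not surjective.
Since φ is not surjective, we find the least positive k with φ(k) = φ(0): this means 98k ≡ 0 (mod 116), i.e. 116 ∣ 98k. Since gcd(98, 116) = 2, dividing through by 2 this holds exactly when 58 ∣ 49k, and as gcd(49, 58) = 1, exactly when 58 ∣ k.
The smallest positive such k is 58.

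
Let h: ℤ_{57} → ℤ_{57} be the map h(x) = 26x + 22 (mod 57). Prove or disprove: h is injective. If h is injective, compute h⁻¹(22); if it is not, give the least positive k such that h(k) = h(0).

0

By definition, h is injective if h(s) = h(t) implies s = t.
Suppose h(s) = h(t) in ℤ_{57}. Then 26s + 22 ≡ 26t + 22 (mod 57), so 26(s − t) ≡ 0 (mod 57).
Since gcd(26, 57) = 1, 26 is invertible modulo 57, therefore s − t ≡ 0 (mod 57), i.e. s = t.
Thus h is injective.
We now compute 26⁻¹ mod 57 explicitly. Euclid's algorithm: 57 = 2·26 + 5, 26 = 5·5 + 1; back-substituting gives 1 = 11·26 − 5·57, so 26⁻¹ ≡ 11 (mod 57).
Since h is injective, we find h⁻¹(22): we need 26x ≡ 22 − 22 ≡ 0 (mod 57). Using 26⁻¹ = 11: x ≡ 11·0 = 0, so x = 0.
Check: h(0) = 26·0 + 22 = 22 ≡ 22 (mod 57).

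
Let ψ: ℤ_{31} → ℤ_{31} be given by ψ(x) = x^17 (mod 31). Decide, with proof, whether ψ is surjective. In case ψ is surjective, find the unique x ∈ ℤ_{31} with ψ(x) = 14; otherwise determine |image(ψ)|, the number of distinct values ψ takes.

Since 31 is prime, the nonzero elements of ℤ_{31} form a cyclic group of order 30.
As gcd(17, 30) = 1, raising to the 17th power is a bijection on this group: if a^17 ≡ b^17 then (ab^{−1})^17 = 1, and the only element of order dividing gcd(17, 30) = 1 is 1, so a = b.
With ψ(0) = 0 this makes ψ injective on all of ℤ_{31}, hence bijective (finite equal-size domain and codomain). In particular ψ is surjective.
Since ψ is surjective, we find the preimage of 14. The inverse of x ↦ x^17 on (ℤ_{31})^× is x ↦ x^23, because 17·23 = 391 = 13·30 + 1 ≡ 1 (mod 30) and x^{30} = 1 for x ≠ 0 (Fermat). So ψ⁻¹(14) = 14^23 mod 31.
Repeated squaring mod 31: 14^1 ≡ 14, 14^2 ≡ 14² = 196 ≡ 10, 14^4 ≡ 10² = 100 ≡ 7, 14^8 ≡ 7² = 49 ≡ 18, 14^16 ≡ 18² = 324 ≡ 14. Since 23 = 16 + 4 + 2 + 1, 14^23 ≡ 14·7·10·14: 14·7 = 98 ≡ 5, then 5·10 = 50 ≡ 19, then 19·14 = 266 ≡ 18. So 14^23 ≡ 18 (mod 31).
Hence ψ⁻¹(14) = 18.

18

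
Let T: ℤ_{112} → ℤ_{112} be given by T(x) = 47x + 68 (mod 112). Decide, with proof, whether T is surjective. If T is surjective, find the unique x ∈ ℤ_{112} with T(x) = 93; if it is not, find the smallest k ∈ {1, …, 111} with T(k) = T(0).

103

Since gcd(47, 112) = 1, 47 is invertible modulo 112. Euclid's algorithm: 112 = 2·47 + 18, 47 = 2·18 + 11, 18 = 1·11 + 7, 11 = 1·7 + 4, 7 = 1·4 + 3, 4 = 1·3 + 1; back-substituting gives 1 = 31·47 − 13·112, so 47⁻¹ ≡ 31 (mod 112).
For any y ∈ ℤ_{112}, x = 31(y − 68) mod 112 satisfies T(x) = 47·31(y − 68) + 68 ≡ y (since 47·31 ≡ 1 mod 112). So every y has a preimage.
So T is surjective.
Since T is surjective, we compute T⁻¹(93): solve 47x + 68 ≡ 93 (mod 112), i.e. 47x ≡ 25 (mod 112).
Multiplying by 47⁻¹ = 31 gives x ≡ 31·25 = 775 = 6·112 + 103 ≡ 103 (mod 112).
Check: T(103) = 47·103 + 68 = 4909 = 43·112 + 93 ≡ 93 (mod 112).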